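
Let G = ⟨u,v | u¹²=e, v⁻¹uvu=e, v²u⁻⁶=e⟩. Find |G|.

Enumerate words in the generators, reducing via the relations: the distinct elements are
  {e, u, v, uv, u², u³, u⁴, u⁵, u⁶, u⁷, u⁸, u⁹, u²v, u³v, u¹¹, u¹⁰, u⁴v, u⁵v, v⁻¹, uv⁻¹, u²v⁻¹, u³v⁻¹, u⁴v⁻¹, u⁵v⁻¹}.
No further products give new elements, so |G| = 24.

Answer: 24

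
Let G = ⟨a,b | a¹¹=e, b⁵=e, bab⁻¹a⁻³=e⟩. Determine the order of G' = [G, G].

G' = [G, G] is generated by all commutators. The generator-pair commutators are: [a, b] = a⁹.
The subgroup they normally generate is {e, a, a², a³, a⁴, a⁵, a⁶, a⁷, a⁸, a⁹, a¹⁰}, of order 11.
Check: |G/G'| = 55/11 = 5 is the order of the abelianisation.

Answer: 11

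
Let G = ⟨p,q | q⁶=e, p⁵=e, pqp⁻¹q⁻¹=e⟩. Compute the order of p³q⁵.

Compute successive powers until reaching e:
  (p³q⁵)¹ = p³q⁵, (p³q⁵)² = pq⁴, (p³q⁵)³ = p⁴q³, (p³q⁵)⁴ = p²q², (p³q⁵)⁵ = q, (p³q⁵)⁶ = p³, (p³q⁵)⁷ = pq⁵, (p³q⁵)⁸ = p⁴q⁴, (p³q⁵)⁹ = p²q³, (p³q⁵)¹⁰ = q², (p³q⁵)¹¹ = p³q, (p³q⁵)¹² = p, (p³q⁵)¹³ = p⁴q⁵, (p³q⁵)¹⁴ = p²q⁴, (p³q⁵)¹⁵ = q³, (p³q⁵)¹⁶ = p³q², (p³q⁵)¹⁷ = pq, (p³q⁵)¹⁸ = p⁴, (p³q⁵)¹⁹ = p²q⁵, (p³q⁵)²⁰ = q⁴, (p³q⁵)²¹ = p³q³, (p³q⁵)²² = pq², (p³q⁵)²³ = p⁴q, (p³q⁵)²⁴ = p², (p³q⁵)²⁵ = q⁵, (p³q⁵)²⁶ = p³q⁴, (p³q⁵)²⁷ = pq³, (p³q⁵)²⁸ = p⁴q², (p³q⁵)²⁹ = p²q, (p³q⁵)³⁰ = e.
The smallest positive k with (p³q⁵)ᵏ = e is 30.

Answer: 30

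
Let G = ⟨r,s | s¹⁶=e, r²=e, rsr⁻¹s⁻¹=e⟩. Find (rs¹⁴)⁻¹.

The order of (rs¹⁴) is 8 (smallest k with (rs¹⁴)ᵏ = e), so (rs¹⁴)⁻¹ = (rs¹⁴)⁷ = rs².
Check: (rs¹⁴) · (rs²) → (rs¹⁴) · r = s¹⁴;   (s¹⁴) · s² = e, giving e as required.

Answer: rs²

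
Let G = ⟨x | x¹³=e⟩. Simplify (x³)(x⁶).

Compute (x³) · (x⁶) by multiplying left to right and reducing via the relations at each step:
  (x³) · x⁶ = x⁹

Answer: x⁹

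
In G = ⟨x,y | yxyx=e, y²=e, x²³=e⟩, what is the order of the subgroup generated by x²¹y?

|⟨x²¹y⟩| equals the order of x²¹y. Compute successive powers until reaching e:
  (x²¹y)¹ = x²¹y, (x²¹y)² = e.
The smallest positive k with (x²¹y)ᵏ = e is 2, so |⟨x²¹y⟩| = 2.

Answer: 2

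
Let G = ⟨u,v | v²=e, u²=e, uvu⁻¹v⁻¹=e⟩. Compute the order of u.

Compute successive powers until reaching e:
  u¹ = u, u² = e.
The smallest positive k with uᵏ = e is 2.

Answer: 2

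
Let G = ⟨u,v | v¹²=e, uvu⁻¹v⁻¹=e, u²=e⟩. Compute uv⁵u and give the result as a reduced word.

Multiply left to right, reducing at each step:
  u · v⁵ = uv⁵
  (uv⁵) · u = v⁵

Answer: v⁵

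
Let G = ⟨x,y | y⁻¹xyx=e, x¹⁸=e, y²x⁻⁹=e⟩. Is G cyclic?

Every cyclic group is abelian. But x·y = xy while y·x = x⁸y⁻¹, so x·y ≠ y·x and G is not abelian. Hence G is not cyclic.

Answer: No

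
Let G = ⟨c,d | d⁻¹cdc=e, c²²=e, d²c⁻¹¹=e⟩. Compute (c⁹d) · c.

Compute (c⁹d) · c by multiplying left to right and reducing via the relations at each step:
  (c⁹d) · c = c⁸d

Answer: c⁸d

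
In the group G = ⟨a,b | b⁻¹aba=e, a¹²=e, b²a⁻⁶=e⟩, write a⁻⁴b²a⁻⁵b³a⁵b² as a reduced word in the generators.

Multiply left to right, reducing at each step:
  (a⁸) · b² = a²
  (a²) · a⁻⁵ = a⁹
  (a⁹) · b³ = a³b
  (a³b) · a⁵ = a⁴b⁻¹
  (a⁴b⁻¹) · b² = a⁴b

Answer: a⁴b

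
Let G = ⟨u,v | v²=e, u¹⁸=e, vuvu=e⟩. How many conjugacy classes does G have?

The conjugacy classes (representative and size) are:
  [e] (size 1), [u] (size 2), [u²] (size 2), [u³] (size 2), [u¹⁴] (size 2), [u⁵] (size 2), [u¹²] (size 2), [u⁷] (size 2), [u¹⁰] (size 2), [u⁹] (size 1), [u¹⁰v] (size 9), [uv] (size 9).
Class equation: 1 + 2 + 2 + 2 + 2 + 2 + 2 + 2 + 2 + 1 + 9 + 9 = 36 = |G|. So G has 12 conjugacy classes.

Answer: 12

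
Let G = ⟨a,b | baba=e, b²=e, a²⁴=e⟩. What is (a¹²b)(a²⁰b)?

Compute (a¹²b) · (a²⁰b) by multiplying left to right and reducing via the relations at each step:
  (a¹²b) · a²⁰ = a¹⁶b
  (a¹⁶b) · b = a¹⁶

Answer: a¹⁶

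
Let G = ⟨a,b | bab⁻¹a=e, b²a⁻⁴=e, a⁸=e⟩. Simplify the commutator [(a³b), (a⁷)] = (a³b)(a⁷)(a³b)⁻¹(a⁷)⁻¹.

[(a³b), (a⁷)] = (a³b)·(a⁷)·(a³b)⁻¹·(a⁷)⁻¹.
  (a³b) · (a⁷) = b⁻¹
  (b⁻¹) · (a³b⁻¹) = a
  a · a = a²

Answer: a²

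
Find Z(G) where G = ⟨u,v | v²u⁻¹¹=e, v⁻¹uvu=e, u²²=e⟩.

An element z ∈ Z(G) iff z commutes with every generator.
For example u¹¹ is central: (u¹¹)·u = u¹² = u·(u¹¹); (u¹¹)·v = v⁻¹ = v·(u¹¹).
Whereas u ∉ Z(G) since u·v = uv ≠ u¹⁰v⁻¹ = v·u.
Checking each of the 44 elements this way gives Z(G) = {e, u¹¹}, of order 2.

Answer: {e, u¹¹}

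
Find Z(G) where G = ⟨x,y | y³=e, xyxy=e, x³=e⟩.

An element z ∈ Z(G) iff z commutes with every generator.
For example e is central: e·x = x = x·e; e·y = y = y·e.
Whereas x ∉ Z(G) since x·y = xy ≠ x²y² = y·x.
Checking each of the 12 elements this way gives Z(G) = {e}, of order 1.

Answer: {e}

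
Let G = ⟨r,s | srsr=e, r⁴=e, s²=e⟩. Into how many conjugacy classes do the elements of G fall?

The conjugacy classes (representative and size) are:
  [e] (size 1), [r] (size 2), [r²] (size 1), [r²s] (size 2), [r³s] (size 2).
Class equation: 1 + 2 + 1 + 2 + 2 = 8 = |G|. So G has 5 conjugacy classes.

Answer: 5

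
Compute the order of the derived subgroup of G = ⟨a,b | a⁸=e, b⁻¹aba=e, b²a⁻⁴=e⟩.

G' = [G, G] is generated by all commutators. The generator-pair commutators are: [a, b] = a².
The subgroup they normally generate is {e, a², a⁴, a⁶}, of order 4.
Check: |G/G'| = 16/4 = 4 is the order of the abelianisation.

Answer: 4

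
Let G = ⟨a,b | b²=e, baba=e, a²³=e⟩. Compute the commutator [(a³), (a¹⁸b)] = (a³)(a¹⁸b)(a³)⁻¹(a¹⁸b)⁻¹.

[(a³), (a¹⁸b)] = (a³)·(a¹⁸b)·(a³)⁻¹·(a¹⁸b)⁻¹.
  (a³) · (a¹⁸b) = a²¹b
  (a²¹b) · (a²⁰) = ab
  (ab) · (a¹⁸b) = a⁶

Answer: a⁶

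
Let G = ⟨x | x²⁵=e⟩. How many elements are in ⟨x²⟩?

|⟨x²⟩| equals the order of x². Compute successive powers until reaching e:
  (x²)¹ = x², (x²)² = x⁴, (x²)³ = x⁶, (x²)⁴ = x⁸, (x²)⁵ = x¹⁰, (x²)⁶ = x¹², (x²)⁷ = x¹⁴, (x²)⁸ = x¹⁶, (x²)⁹ = x¹⁸, (x²)¹⁰ = x²⁰, (x²)¹¹ = x²², (x²)¹² = x²⁴, (x²)¹³ = x, (x²)¹⁴ = x³, (x²)¹⁵ = x⁵, (x²)¹⁶ = x⁷, (x²)¹⁷ = x⁹, (x²)¹⁸ = x¹¹, (x²)¹⁹ = x¹³, (x²)²⁰ = x¹⁵, (x²)²¹ = x¹⁷, (x²)²² = x¹⁹, (x²)²³ = x²¹, (x²)²⁴ = x²³, (x²)²⁵ = e.
The smallest positive k with (x²)ᵏ = e is 25, so |⟨x²⟩| = 25.

Answer: 25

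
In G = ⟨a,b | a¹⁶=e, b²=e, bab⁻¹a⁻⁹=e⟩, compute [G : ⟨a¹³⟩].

First find ord(a¹³) by computing successive powers:
  (a¹³)¹ = a¹³, (a¹³)² = a¹⁰, (a¹³)³ = a⁷, (a¹³)⁴ = a⁴, (a¹³)⁵ = a, (a¹³)⁶ = a¹⁴, (a¹³)⁷ = a¹¹, (a¹³)⁸ = a⁸, (a¹³)⁹ = a⁵, (a¹³)¹⁰ = a², (a¹³)¹¹ = a¹⁵, (a¹³)¹² = a¹², (a¹³)¹³ = a⁹, (a¹³)¹⁴ = a⁶, (a¹³)¹⁵ = a³, (a¹³)¹⁶ = e.
So |⟨a¹³⟩| = ord(a¹³) = 16. With |G| = 32, by Lagrange [G : ⟨a¹³⟩] = 32/16 = 2.

Answer: 2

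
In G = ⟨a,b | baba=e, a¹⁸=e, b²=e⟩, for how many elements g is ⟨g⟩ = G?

⟨g⟩ = G would require ord(g) = |G| = 36, but the maximum element order in G is 18 < 36. So G is not cyclic and no single element generates it: the count is 0.

Answer: 0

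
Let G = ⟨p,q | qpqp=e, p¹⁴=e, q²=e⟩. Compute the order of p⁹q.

Compute successive powers until reaching e:
  (p⁹q)¹ = p⁹q, (p⁹q)² = e.
The smallest positive k with (p⁹q)ᵏ = e is 2.

Answer: 2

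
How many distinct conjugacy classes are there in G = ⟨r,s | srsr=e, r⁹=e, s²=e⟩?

The conjugacy classes (representative and size) are:
  [e] (size 1), [r⁸] (size 2), [r⁷] (size 2), [r⁶] (size 2), [r⁵] (size 2), [r⁴s] (size 9).
Class equation: 1 + 2 + 2 + 2 + 2 + 9 = 18 = |G|. So G has 6 conjugacy classes.

Answer: 6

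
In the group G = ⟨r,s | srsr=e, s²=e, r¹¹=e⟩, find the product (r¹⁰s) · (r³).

Compute (r¹⁰s) · (r³) by multiplying left to right and reducing via the relations at each step:
  (r¹⁰s) · r³ = r⁷s

Answer: r⁷s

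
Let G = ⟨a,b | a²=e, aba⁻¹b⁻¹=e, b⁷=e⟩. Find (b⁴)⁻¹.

The order of (b⁴) is 7 (smallest k with (b⁴)ᵏ = e), so (b⁴)⁻¹ = (b⁴)⁶ = b³.
Check: (b⁴) · (b³) → (b⁴) · b³ = e, giving e as required.

Answer: b³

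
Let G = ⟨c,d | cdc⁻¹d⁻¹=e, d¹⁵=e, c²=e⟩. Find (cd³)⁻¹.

The order of (cd³) is 10 (smallest k with (cd³)ᵏ = e), so (cd³)⁻¹ = (cd³)⁹ = cd¹².
Check: (cd³) · (cd¹²) → (cd³) · c = d³;   (d³) · d¹² = e, giving e as required.

Answer: cd¹²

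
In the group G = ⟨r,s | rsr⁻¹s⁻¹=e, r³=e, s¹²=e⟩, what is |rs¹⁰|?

Compute successive powers until reaching e:
  (rs¹⁰)¹ = rs¹⁰, (rs¹⁰)² = r²s⁸, (rs¹⁰)³ = s⁶, (rs¹⁰)⁴ = rs⁴, (rs¹⁰)⁵ = r²s², (rs¹⁰)⁶ = e.
The smallest positive k with (rs¹⁰)ᵏ = e is 6.

Answer: 6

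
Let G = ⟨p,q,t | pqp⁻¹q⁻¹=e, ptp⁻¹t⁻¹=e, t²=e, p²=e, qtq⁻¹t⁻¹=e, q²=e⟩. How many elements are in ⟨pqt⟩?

|⟨pqt⟩| equals the order of pqt. Compute successive powers until reaching e:
  (pqt)¹ = pqt, (pqt)² = e.
The smallest positive k with (pqt)ᵏ = e is 2, so |⟨pqt⟩| = 2.

Answer: 2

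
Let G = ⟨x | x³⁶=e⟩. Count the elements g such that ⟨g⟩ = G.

G is cyclic of order 36. An element generates G iff its order is 36, and a cyclic group of order 36 has exactly φ(36) = 12 such elements.

Answer: 12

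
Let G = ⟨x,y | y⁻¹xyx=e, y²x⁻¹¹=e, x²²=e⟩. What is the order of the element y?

Compute successive powers until reaching e:
  y¹ = y, y² = x¹¹, y³ = y⁻¹, y⁴ = e.
The smallest positive k with yᵏ = e is 4.

Answer: 4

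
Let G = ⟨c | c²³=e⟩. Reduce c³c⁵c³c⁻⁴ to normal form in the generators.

Multiply left to right, reducing at each step:
  (c³) · c⁵ = c⁸
  (c⁸) · c³ = c¹¹
  (c¹¹) · c⁻⁴ = c⁷

Answer: c⁷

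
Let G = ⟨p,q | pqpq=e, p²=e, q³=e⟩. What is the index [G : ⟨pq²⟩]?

First find ord(pq²) by computing successive powers:
  (pq²)¹ = pq², (pq²)² = e.
So |⟨pq²⟩| = ord(pq²) = 2. With |G| = 6, by Lagrange [G : ⟨pq²⟩] = 6/2 = 3.

Answer: 3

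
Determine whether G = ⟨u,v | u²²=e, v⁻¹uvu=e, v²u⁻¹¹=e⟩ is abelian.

u·v = uv but v·u = u¹⁰v⁻¹, so u·v ≠ v·u and G is not abelian.

Answer: No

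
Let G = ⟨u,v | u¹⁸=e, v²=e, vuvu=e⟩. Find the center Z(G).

An element z ∈ Z(G) iff z commutes with every generator.
For example u⁹ is central: (u⁹)·u = u¹⁰ = u·(u⁹); (u⁹)·v = u⁹v = v·(u⁹).
Whereas u ∉ Z(G) since u·v = uv ≠ u¹⁷v = v·u.
Checking each of the 36 elements this way gives Z(G) = {e, u⁹}, of order 2.

Answer: {e, u⁹}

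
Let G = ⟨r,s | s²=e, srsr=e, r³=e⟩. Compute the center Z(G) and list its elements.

An element z ∈ Z(G) iff z commutes with every generator.
For example e is central: e·r = r = r·e; e·s = s = s·e.
Whereas r ∉ Z(G) since r·s = rs ≠ r²s = s·r.
Checking each of the 6 elements this way gives Z(G) = {e}, of order 1.

Answer: {e}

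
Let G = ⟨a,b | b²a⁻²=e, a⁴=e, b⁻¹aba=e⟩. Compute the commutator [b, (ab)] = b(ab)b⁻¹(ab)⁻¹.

[b, (ab)] = b·(ab)·b⁻¹·(ab)⁻¹.
  b · (ab) = a
  a · (b⁻¹) = ab⁻¹
  (ab⁻¹) · (ab⁻¹) = a²

Answer: a²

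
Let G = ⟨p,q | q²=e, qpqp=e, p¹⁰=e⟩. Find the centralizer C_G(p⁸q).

⟨p⁸q⟩ ⊆ C_G(p⁸q) since powers of p⁸q commute with p⁸q; so |C_G(p⁸q)| ≥ |⟨p⁸q⟩| = 2.
By orbit–stabilizer, |C_G(p⁸q)| = |G| / |conj. class of p⁸q| = 20 / 5 = 4.
The 4 elements commuting with p⁸q are {e, p⁵, p³q, p⁸q}.

Answer: {e, p⁵, p³q, p⁸q}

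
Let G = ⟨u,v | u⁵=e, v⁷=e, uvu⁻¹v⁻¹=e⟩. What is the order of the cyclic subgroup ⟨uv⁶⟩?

|⟨uv⁶⟩| equals the order of uv⁶. Compute successive powers until reaching e:
  (uv⁶)¹ = uv⁶, (uv⁶)² = u²v⁵, (uv⁶)³ = u³v⁴, (uv⁶)⁴ = u⁴v³, (uv⁶)⁵ = v², (uv⁶)⁶ = uv, (uv⁶)⁷ = u², (uv⁶)⁸ = u³v⁶, (uv⁶)⁹ = u⁴v⁵, (uv⁶)¹⁰ = v⁴, (uv⁶)¹¹ = uv³, (uv⁶)¹² = u²v², (uv⁶)¹³ = u³v, (uv⁶)¹⁴ = u⁴, (uv⁶)¹⁵ = v⁶, (uv⁶)¹⁶ = uv⁵, (uv⁶)¹⁷ = u²v⁴, (uv⁶)¹⁸ = u³v³, (uv⁶)¹⁹ = u⁴v², (uv⁶)²⁰ = v, (uv⁶)²¹ = u, (uv⁶)²² = u²v⁶, (uv⁶)²³ = u³v⁵, (uv⁶)²⁴ = u⁴v⁴, (uv⁶)²⁵ = v³, (uv⁶)²⁶ = uv², (uv⁶)²⁷ = u²v, (uv⁶)²⁸ = u³, (uv⁶)²⁹ = u⁴v⁶, (uv⁶)³⁰ = v⁵, (uv⁶)³¹ = uv⁴, (uv⁶)³² = u²v³, (uv⁶)³³ = u³v², (uv⁶)³⁴ = u⁴v, (uv⁶)³⁵ = e.
The smallest positive k with (uv⁶)ᵏ = e is 35, so |⟨uv⁶⟩| = 35.

Answer: 35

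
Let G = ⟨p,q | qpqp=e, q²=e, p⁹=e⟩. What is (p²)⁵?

Compute successive powers of (p²), reducing at each step:
  (p²)²: (p²) · p² = p⁴
  (p²)³: (p⁴) · p² = p⁶
  (p²)⁴: (p⁶) · p² = p⁸
  (p²)⁵: (p⁸) · p² = p

Answer: p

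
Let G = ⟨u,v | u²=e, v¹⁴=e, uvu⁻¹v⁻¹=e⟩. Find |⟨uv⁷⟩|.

|⟨uv⁷⟩| equals the order of uv⁷. Compute successive powers until reaching e:
  (uv⁷)¹ = uv⁷, (uv⁷)² = e.
The smallest positive k with (uv⁷)ᵏ = e is 2, so |⟨uv⁷⟩| = 2.

Answer: 2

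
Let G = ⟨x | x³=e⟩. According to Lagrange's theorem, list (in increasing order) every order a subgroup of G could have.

|G| = 3 = 3. By Lagrange's theorem the order of any subgroup divides 3; the divisors of 3 are 1, 3.

Answer: 1, 3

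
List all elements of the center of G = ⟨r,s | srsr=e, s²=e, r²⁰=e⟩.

An element z ∈ Z(G) iff z commutes with every generator.
For example r¹⁰ is central: (r¹⁰)·r = r¹¹ = r·(r¹⁰); (r¹⁰)·s = r¹⁰s = s·(r¹⁰).
Whereas r ∉ Z(G) since r·s = rs ≠ r¹⁹s = s·r.
Checking each of the 40 elements this way gives Z(G) = {e, r¹⁰}, of order 2.

Answer: {e, r¹⁰}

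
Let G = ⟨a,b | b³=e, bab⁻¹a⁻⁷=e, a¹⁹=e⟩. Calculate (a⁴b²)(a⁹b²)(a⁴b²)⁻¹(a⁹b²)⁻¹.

[(a⁴b²), (a⁹b²)] = (a⁴b²)·(a⁹b²)·(a⁴b²)⁻¹·(a⁹b²)⁻¹.
  (a⁴b²) · (a⁹b²) = a⁸b
  (a⁸b) · (a¹⁰b) = a²b²
  (a²b²) · (a¹³b) = a¹²

Answer: a¹²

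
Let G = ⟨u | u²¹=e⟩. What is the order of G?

G is generated by a single element, so G is cyclic. The relator gives u²¹ = e and no smaller power is forced to be e, so the 21 powers {e, u, u², u³, u⁴, u⁵, u⁶, u⁷, u⁸, u⁹, u²⁰, u¹², u¹³, u¹¹, u¹⁰, u¹⁴, u¹⁵, u¹⁶, u¹⁷, u¹⁸, u¹⁹} are distinct. Hence |G| = 21.

Answer: 21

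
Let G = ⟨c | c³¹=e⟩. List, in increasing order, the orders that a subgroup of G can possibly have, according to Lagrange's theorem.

|G| = 31 = 31. By Lagrange's theorem the order of any subgroup divides 31; the divisors of 31 are 1, 31.

Answer: 1, 31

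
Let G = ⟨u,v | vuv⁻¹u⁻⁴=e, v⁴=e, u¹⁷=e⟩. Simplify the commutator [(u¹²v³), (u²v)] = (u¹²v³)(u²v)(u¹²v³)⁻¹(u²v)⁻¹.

[(u¹²v³), (u²v)] = (u¹²v³)·(u²v)·(u¹²v³)⁻¹·(u²v)⁻¹.
  (u¹²v³) · (u²v) = u⁴
  (u⁴) · (u³v) = u⁷v
  (u⁷v) · (u⁸v³) = u⁵

Answer: u⁵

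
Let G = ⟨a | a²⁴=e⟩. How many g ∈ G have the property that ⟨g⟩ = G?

G is cyclic of order 24. An element generates G iff its order is 24, and a cyclic group of order 24 has exactly φ(24) = 8 such elements.

Answer: 8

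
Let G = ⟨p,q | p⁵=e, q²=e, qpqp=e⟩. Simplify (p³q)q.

Compute (p³q) · q by multiplying left to right and reducing via the relations at each step:
  (p³q) · q = p³

Answer: p³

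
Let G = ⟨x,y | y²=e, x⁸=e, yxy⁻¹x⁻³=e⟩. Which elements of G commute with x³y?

⟨x³y⟩ ⊆ C_G(x³y) since powers of x³y commute with x³y; so |C_G(x³y)| ≥ |⟨x³y⟩| = 4.
By orbit–stabilizer, |C_G(x³y)| = |G| / |conj. class of x³y| = 16 / 4 = 4.
The 4 elements commuting with x³y are {e, x⁴, x³y, x⁷y}.

Answer: {e, x⁴, x³y, x⁷y}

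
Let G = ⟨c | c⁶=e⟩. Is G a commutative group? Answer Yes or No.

G has a single generator, so G is cyclic and hence abelian.

Answer: Yes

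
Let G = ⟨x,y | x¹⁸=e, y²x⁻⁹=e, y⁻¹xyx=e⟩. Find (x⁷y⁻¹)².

Compute successive powers of (x⁷y⁻¹), reducing at each step:
  (x⁷y⁻¹)²: (x⁷y⁻¹) · x⁷ = y⁻¹;   (y⁻¹) · y⁻¹ = x⁹

Answer: x⁹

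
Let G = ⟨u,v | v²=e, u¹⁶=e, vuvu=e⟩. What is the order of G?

Enumerate words in the generators, reducing via the relations: the distinct elements are
  {e, u, v, uv, u², u³, u⁴, u⁵, u⁶, u⁷, u⁸, u⁹, u²v, u³v, u¹², u¹³, u¹¹, u¹⁰, u¹⁴, u¹⁵, u⁴v, u⁵v, u⁶v, u⁷v, u⁸v, u⁹v, u¹²v, u¹³v, u¹¹v, u¹⁰v, u¹⁴v, u¹⁵v}.
No further products give new elements, so |G| = 32.

Answer: 32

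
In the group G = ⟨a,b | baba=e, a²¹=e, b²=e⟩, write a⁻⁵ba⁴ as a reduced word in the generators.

Multiply left to right, reducing at each step:
  (a¹⁶) · b = a¹⁶b
  (a¹⁶b) · a⁴ = a¹²b

Answer: a¹²b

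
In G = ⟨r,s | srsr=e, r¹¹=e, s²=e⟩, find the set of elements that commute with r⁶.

⟨r⁶⟩ ⊆ C_G(r⁶) since powers of r⁶ commute with r⁶; so |C_G(r⁶)| ≥ |⟨r⁶⟩| = 11.
By orbit–stabilizer, |C_G(r⁶)| = |G| / |conj. class of r⁶| = 22 / 2 = 11.
The 11 elements commuting with r⁶ are {e, r, r², r³, r⁴, r⁵, r⁶, r⁷, r⁸, r⁹, r¹⁰}.

Answer: {e, r, r², r³, r⁴, r⁵, r⁶, r⁷, r⁸, r⁹, r¹⁰}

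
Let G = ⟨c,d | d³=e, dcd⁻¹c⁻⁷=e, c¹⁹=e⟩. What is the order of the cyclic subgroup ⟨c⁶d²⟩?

|⟨c⁶d²⟩| equals the order of c⁶d². Compute successive powers until reaching e:
  (c⁶d²)¹ = c⁶d², (c⁶d²)² = c¹⁵d, (c⁶d²)³ = e.
The smallest positive k with (c⁶d²)ᵏ = e is 3, so |⟨c⁶d²⟩| = 3.

Answer: 3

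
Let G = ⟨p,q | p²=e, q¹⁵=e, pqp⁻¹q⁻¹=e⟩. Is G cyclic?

|G| = 30. The element pq has order 30 (its powers give 30 distinct elements), so ⟨pq⟩ = G and G is cyclic.

Answer: Yes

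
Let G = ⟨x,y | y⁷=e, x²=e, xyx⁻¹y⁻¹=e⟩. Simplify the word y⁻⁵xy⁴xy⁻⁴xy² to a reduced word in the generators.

Multiply left to right, reducing at each step:
  (y²) · x = xy²
  (xy²) · y⁴ = xy⁶
  (xy⁶) · x = y⁶
  (y⁶) · y⁻⁴ = y²
  (y²) · x = xy²
  (xy²) · y² = xy⁴

Answer: xy⁴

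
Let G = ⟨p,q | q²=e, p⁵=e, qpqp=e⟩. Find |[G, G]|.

G' = [G, G] is generated by all commutators. The generator-pair commutators are: [p, q] = p².
The subgroup they normally generate is {e, p, p², p³, p⁴}, of order 5.
Check: |G/G'| = 10/5 = 2 is the order of the abelianisation.

Answer: 5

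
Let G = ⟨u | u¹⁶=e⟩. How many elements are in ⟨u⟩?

|⟨u⟩| equals the order of u. Compute successive powers until reaching e:
  u¹ = u, u² = u², u³ = u³, u⁴ = u⁴, u⁵ = u⁵, u⁶ = u⁶, u⁷ = u⁷, u⁸ = u⁸, u⁹ = u⁹, u¹⁰ = u¹⁰, u¹¹ = u¹¹, u¹² = u¹², u¹³ = u¹³, u¹⁴ = u¹⁴, u¹⁵ = u¹⁵, u¹⁶ = e.
The smallest positive k with uᵏ = e is 16, so |⟨u⟩| = 16.

Answer: 16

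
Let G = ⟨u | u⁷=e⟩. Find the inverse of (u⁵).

The order of (u⁵) is 7 (smallest k with (u⁵)ᵏ = e), so (u⁵)⁻¹ = (u⁵)⁶ = u².
Check: (u⁵) · (u²) → (u⁵) · u² = e, giving e as required.

Answer: u²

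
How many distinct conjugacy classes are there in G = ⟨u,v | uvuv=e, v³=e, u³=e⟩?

The conjugacy classes (representative and size) are:
  [e] (size 1), [vu²] (size 4), [v²u] (size 4), [u²v²] (size 3).
Class equation: 1 + 4 + 4 + 3 = 12 = |G|. So G has 4 conjugacy classes.

Answer: 4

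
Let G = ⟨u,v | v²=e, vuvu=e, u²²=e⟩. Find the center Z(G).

An element z ∈ Z(G) iff z commutes with every generator.
For example u¹¹ is central: (u¹¹)·u = u¹² = u·(u¹¹); (u¹¹)·v = u¹¹v = v·(u¹¹).
Whereas u ∉ Z(G) since u·v = uv ≠ u²¹v = v·u.
Checking each of the 44 elements this way gives Z(G) = {e, u¹¹}, of order 2.

Answer: {e, u¹¹}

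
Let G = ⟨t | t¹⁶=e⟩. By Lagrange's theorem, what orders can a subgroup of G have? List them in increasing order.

|G| = 16 = 2⁴. By Lagrange's theorem the order of any subgroup divides 16; the divisors of 16 are 1, 2, 4, 8, 16.

Answer: 1, 2, 4, 8, 16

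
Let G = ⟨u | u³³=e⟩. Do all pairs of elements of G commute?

G has a single generator, so G is cyclic and hence abelian.

Answer: Yes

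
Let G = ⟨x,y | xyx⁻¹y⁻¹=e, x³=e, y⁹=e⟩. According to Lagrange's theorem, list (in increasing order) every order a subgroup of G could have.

|G| = 27 = 3³. By Lagrange's theorem the order of any subgroup divides 27; the divisors of 27 are 1, 3, 9, 27.

Answer: 1, 3, 9, 27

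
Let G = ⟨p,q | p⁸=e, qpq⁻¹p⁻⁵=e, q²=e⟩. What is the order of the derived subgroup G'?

G' = [G, G] is generated by all commutators. The generator-pair commutators are: [p, q] = p⁴.
The subgroup they normally generate is {e, p⁴}, of order 2.
Check: |G/G'| = 16/2 = 8 is the order of the abelianisation.

Answer: 2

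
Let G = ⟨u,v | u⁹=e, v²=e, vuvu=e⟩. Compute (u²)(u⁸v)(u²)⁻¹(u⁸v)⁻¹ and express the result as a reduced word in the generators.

[(u²), (u⁸v)] = (u²)·(u⁸v)·(u²)⁻¹·(u⁸v)⁻¹.
  (u²) · (u⁸v) = uv
  (uv) · (u⁷) = u³v
  (u³v) · (u⁸v) = u⁴

Answer: u⁴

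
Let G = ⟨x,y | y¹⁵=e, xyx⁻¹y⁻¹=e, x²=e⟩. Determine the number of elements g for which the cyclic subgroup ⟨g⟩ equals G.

G is cyclic of order 30. An element generates G iff its order is 30, and a cyclic group of order 30 has exactly φ(30) = 8 such elements.

Answer: 8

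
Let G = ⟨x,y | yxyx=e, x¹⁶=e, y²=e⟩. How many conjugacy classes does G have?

The conjugacy classes (representative and size) are:
  [e] (size 1), [x¹⁵] (size 2), [x²] (size 2), [x³] (size 2), [x¹²] (size 2), [x⁵] (size 2), [x⁶] (size 2), [x⁷] (size 2), [x⁸] (size 1), [x²y] (size 8), [x¹⁵y] (size 8).
Class equation: 1 + 2 + 2 + 2 + 2 + 2 + 2 + 2 + 1 + 8 + 8 = 32 = |G|. So G has 11 conjugacy classes.

Answer: 11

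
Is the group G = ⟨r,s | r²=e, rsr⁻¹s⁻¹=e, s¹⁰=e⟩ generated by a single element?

|G| = 20, but the maximum element order in G is 10 < 20. No single element generates all of G, so G is not cyclic.

Answer: No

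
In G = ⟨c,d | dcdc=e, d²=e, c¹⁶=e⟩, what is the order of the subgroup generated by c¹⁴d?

|⟨c¹⁴d⟩| equals the order of c¹⁴d. Compute successive powers until reaching e:
  (c¹⁴d)¹ = c¹⁴d, (c¹⁴d)² = e.
The smallest positive k with (c¹⁴d)ᵏ = e is 2, so |⟨c¹⁴d⟩| = 2.

Answer: 2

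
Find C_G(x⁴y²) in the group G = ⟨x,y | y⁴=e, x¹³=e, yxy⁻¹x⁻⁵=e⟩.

⟨x⁴y²⟩ ⊆ C_G(x⁴y²) since powers of x⁴y² commute with x⁴y²; so |C_G(x⁴y²)| ≥ |⟨x⁴y²⟩| = 2.
By orbit–stabilizer, |C_G(x⁴y²)| = |G| / |conj. class of x⁴y²| = 52 / 13 = 4.
The 4 elements commuting with x⁴y² are {e, x⁵y, x⁴y², x¹²y³}.

Answer: {e, x⁵y, x⁴y², x¹²y³}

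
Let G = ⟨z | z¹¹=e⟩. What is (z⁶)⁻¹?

The order of (z⁶) is 11 (smallest k with (z⁶)ᵏ = e), so (z⁶)⁻¹ = (z⁶)¹⁰ = z⁵.
Check: (z⁶) · (z⁵) → (z⁶) · z⁵ = e, giving e as required.

Answer: z⁵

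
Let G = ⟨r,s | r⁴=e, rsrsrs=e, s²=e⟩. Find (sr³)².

Compute successive powers of (sr³), reducing at each step:
  (sr³)²: (sr³) · s = rsr;   (rsr) · r³ = rs

Answer: rs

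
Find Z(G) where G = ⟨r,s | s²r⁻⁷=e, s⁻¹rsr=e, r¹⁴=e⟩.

An element z ∈ Z(G) iff z commutes with every generator.
For example r⁷ is central: (r⁷)·r = r⁸ = r·(r⁷); (r⁷)·s = s⁻¹ = s·(r⁷).
Whereas r ∉ Z(G) since r·s = rs ≠ r⁶s⁻¹ = s·r.
Checking each of the 28 elements this way gives Z(G) = {e, r⁷}, of order 2.

Answer: {e, r⁷}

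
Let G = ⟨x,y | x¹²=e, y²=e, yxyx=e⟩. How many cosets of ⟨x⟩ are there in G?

First find ord(x) by computing successive powers:
  x¹ = x, x² = x², x³ = x³, x⁴ = x⁴, x⁵ = x⁵, x⁶ = x⁶, x⁷ = x⁷, x⁸ = x⁸, x⁹ = x⁹, x¹⁰ = x¹⁰, x¹¹ = x¹¹, x¹² = e.
So |⟨x⟩| = ord(x) = 12. With |G| = 24, by Lagrange [G : ⟨x⟩] = 24/12 = 2.

Answer: 2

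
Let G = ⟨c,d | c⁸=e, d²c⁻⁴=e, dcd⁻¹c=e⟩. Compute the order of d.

Compute successive powers until reaching e:
  d¹ = d, d² = c⁴, d³ = d⁻¹, d⁴ = e.
The smallest positive k with dᵏ = e is 4.

Answer: 4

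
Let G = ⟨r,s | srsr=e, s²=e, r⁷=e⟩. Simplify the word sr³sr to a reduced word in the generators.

Multiply left to right, reducing at each step:
  s · r³ = r⁴s
  (r⁴s) · s = r⁴
  (r⁴) · r = r⁵

Answer: r⁵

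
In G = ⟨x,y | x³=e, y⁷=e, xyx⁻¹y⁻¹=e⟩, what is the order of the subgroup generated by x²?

|⟨x²⟩| equals the order of x². Compute successive powers until reaching e:
  (x²)¹ = x², (x²)² = x, (x²)³ = e.
The smallest positive k with (x²)ᵏ = e is 3, so |⟨x²⟩| = 3.

Answer: 3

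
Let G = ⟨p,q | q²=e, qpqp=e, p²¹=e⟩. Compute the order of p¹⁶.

Compute successive powers until reaching e:
  (p¹⁶)¹ = p¹⁶, (p¹⁶)² = p¹¹, (p¹⁶)³ = p⁶, (p¹⁶)⁴ = p, (p¹⁶)⁵ = p¹⁷, (p¹⁶)⁶ = p¹², (p¹⁶)⁷ = p⁷, (p¹⁶)⁸ = p², (p¹⁶)⁹ = p¹⁸, (p¹⁶)¹⁰ = p¹³, (p¹⁶)¹¹ = p⁸, (p¹⁶)¹² = p³, (p¹⁶)¹³ = p¹⁹, (p¹⁶)¹⁴ = p¹⁴, (p¹⁶)¹⁵ = p⁹, (p¹⁶)¹⁶ = p⁴, (p¹⁶)¹⁷ = p²⁰, (p¹⁶)¹⁸ = p¹⁵, (p¹⁶)¹⁹ = p¹⁰, (p¹⁶)²⁰ = p⁵, (p¹⁶)²¹ = e.
The smallest positive k with (p¹⁶)ᵏ = e is 21.

Answer: 21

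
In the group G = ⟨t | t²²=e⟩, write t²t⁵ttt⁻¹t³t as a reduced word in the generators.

Multiply left to right, reducing at each step:
  (t²) · t⁵ = t⁷
  (t⁷) · t = t⁸
  (t⁸) · t = t⁹
  (t⁹) · t⁻¹ = t⁸
  (t⁸) · t³ = t¹¹
  (t¹¹) · t = t¹²

Answer: t¹²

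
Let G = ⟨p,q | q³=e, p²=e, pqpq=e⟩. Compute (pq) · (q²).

Compute (pq) · (q²) by multiplying left to right and reducing via the relations at each step:
  (pq) · q² = p

Answer: p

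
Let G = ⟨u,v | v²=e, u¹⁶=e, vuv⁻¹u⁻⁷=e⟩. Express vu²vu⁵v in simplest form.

Multiply left to right, reducing at each step:
  v · u² = u¹⁴v
  (u¹⁴v) · v = u¹⁴
  (u¹⁴) · u⁵ = u³
  (u³) · v = u³v

Answer: u³v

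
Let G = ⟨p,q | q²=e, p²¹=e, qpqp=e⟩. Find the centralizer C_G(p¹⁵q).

⟨p¹⁵q⟩ ⊆ C_G(p¹⁵q) since powers of p¹⁵q commute with p¹⁵q; so |C_G(p¹⁵q)| ≥ |⟨p¹⁵q⟩| = 2.
By orbit–stabilizer, |C_G(p¹⁵q)| = |G| / |conj. class of p¹⁵q| = 42 / 21 = 2.
The 2 elements commuting with p¹⁵q are {e, p¹⁵q}.

Answer: {e, p¹⁵q}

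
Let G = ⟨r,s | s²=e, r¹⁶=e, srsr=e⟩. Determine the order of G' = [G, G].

G' = [G, G] is generated by all commutators. The generator-pair commutators are: [r, s] = r².
The subgroup they normally generate is {e, r², r⁴, r⁶, r⁸, r¹⁰, r¹², r¹⁴}, of order 8.
Check: |G/G'| = 32/8 = 4 is the order of the abelianisation.

Answer: 8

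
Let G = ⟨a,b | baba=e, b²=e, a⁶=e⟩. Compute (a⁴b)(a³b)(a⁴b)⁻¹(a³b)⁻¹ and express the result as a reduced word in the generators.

[(a⁴b), (a³b)] = (a⁴b)·(a³b)·(a⁴b)⁻¹·(a³b)⁻¹.
  (a⁴b) · (a³b) = a
  a · (a⁴b) = a⁵b
  (a⁵b) · (a³b) = a²

Answer: a²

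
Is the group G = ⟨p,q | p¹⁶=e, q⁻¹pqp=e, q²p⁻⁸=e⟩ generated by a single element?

Every cyclic group is abelian. But p·q = pq while q·p = p⁷q⁻¹, so p·q ≠ q·p and G is not abelian. Hence G is not cyclic.

Answer: No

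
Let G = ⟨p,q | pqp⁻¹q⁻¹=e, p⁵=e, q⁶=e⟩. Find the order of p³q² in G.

Compute successive powers until reaching e:
  (p³q²)¹ = p³q², (p³q²)² = pq⁴, (p³q²)³ = p⁴, (p³q²)⁴ = p²q², (p³q²)⁵ = q⁴, (p³q²)⁶ = p³, (p³q²)⁷ = pq², (p³q²)⁸ = p⁴q⁴, (p³q²)⁹ = p², (p³q²)¹⁰ = q², (p³q²)¹¹ = p³q⁴, (p³q²)¹² = p, (p³q²)¹³ = p⁴q², (p³q²)¹⁴ = p²q⁴, (p³q²)¹⁵ = e.
The smallest positive k with (p³q²)ᵏ = e is 15.

Answer: 15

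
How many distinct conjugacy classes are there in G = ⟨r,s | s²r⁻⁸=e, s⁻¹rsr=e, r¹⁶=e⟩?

The conjugacy classes (representative and size) are:
  [e] (size 1), [r] (size 2), [r¹⁴] (size 2), [r³] (size 2), [r¹²] (size 2), [r⁵] (size 2), [r¹⁰] (size 2), [r⁷] (size 2), [r⁸] (size 1), [r⁶s] (size 8), [r³s⁻¹] (size 8).
Class equation: 1 + 2 + 2 + 2 + 2 + 2 + 2 + 2 + 1 + 8 + 8 = 32 = |G|. So G has 11 conjugacy classes.

Answer: 11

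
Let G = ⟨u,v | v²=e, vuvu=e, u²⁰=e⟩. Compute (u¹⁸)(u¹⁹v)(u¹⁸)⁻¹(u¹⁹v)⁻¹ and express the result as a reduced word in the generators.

[(u¹⁸), (u¹⁹v)] = (u¹⁸)·(u¹⁹v)·(u¹⁸)⁻¹·(u¹⁹v)⁻¹.
  (u¹⁸) · (u¹⁹v) = u¹⁷v
  (u¹⁷v) · (u²) = u¹⁵v
  (u¹⁵v) · (u¹⁹v) = u¹⁶

Answer: u¹⁶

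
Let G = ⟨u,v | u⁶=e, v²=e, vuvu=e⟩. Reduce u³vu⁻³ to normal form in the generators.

Multiply left to right, reducing at each step:
  (u³) · v = u³v
  (u³v) · u⁻³ = v

Answer: v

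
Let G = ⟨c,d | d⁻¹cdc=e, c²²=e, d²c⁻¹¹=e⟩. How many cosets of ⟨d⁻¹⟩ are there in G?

First find ord(d⁻¹) by computing successive powers:
  (d⁻¹)¹ = d⁻¹, (d⁻¹)² = c¹¹, (d⁻¹)³ = d, (d⁻¹)⁴ = e.
So |⟨d⁻¹⟩| = ord(d⁻¹) = 4. With |G| = 44, by Lagrange [G : ⟨d⁻¹⟩] = 44/4 = 11.

Answer: 11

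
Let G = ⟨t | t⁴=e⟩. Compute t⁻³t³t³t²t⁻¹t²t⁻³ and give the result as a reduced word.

Multiply left to right, reducing at each step:
  t · t³ = e
  e · t³ = t³
  (t³) · t² = t
  t · t⁻¹ = e
  e · t² = t²
  (t²) · t⁻³ = t³

Answer: t³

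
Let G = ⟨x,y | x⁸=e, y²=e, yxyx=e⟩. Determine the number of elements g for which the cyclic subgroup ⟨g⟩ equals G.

⟨g⟩ = G would require ord(g) = |G| = 16, but the maximum element order in G is 8 < 16. So G is not cyclic and no single element generates it: the count is 0.

Answer: 0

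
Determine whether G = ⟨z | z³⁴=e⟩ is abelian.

G has a single generator, so G is cyclic and hence abelian.

Answer: Yes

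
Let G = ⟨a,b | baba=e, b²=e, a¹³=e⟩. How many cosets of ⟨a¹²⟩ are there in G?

First find ord(a¹²) by computing successive powers:
  (a¹²)¹ = a¹², (a¹²)² = a¹¹, (a¹²)³ = a¹⁰, (a¹²)⁴ = a⁹, (a¹²)⁵ = a⁸, (a¹²)⁶ = a⁷, (a¹²)⁷ = a⁶, (a¹²)⁸ = a⁵, (a¹²)⁹ = a⁴, (a¹²)¹⁰ = a³, (a¹²)¹¹ = a², (a¹²)¹² = a, (a¹²)¹³ = e.
So |⟨a¹²⟩| = ord(a¹²) = 13. With |G| = 26, by Lagrange [G : ⟨a¹²⟩] = 26/13 = 2.

Answer: 2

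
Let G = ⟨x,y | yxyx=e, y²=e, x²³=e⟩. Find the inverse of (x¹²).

The order of (x¹²) is 23 (smallest k with (x¹²)ᵏ = e), so (x¹²)⁻¹ = (x¹²)²² = x¹¹.
Check: (x¹²) · (x¹¹) → (x¹²) · x¹¹ = e, giving e as required.

Answer: x¹¹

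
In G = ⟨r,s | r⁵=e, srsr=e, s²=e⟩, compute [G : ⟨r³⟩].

First find ord(r³) by computing successive powers:
  (r³)¹ = r³, (r³)² = r, (r³)³ = r⁴, (r³)⁴ = r², (r³)⁵ = e.
So |⟨r³⟩| = ord(r³) = 5. With |G| = 10, by Lagrange [G : ⟨r³⟩] = 10/5 = 2.

Answer: 2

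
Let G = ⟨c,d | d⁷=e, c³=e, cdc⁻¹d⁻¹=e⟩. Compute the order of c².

Compute successive powers until reaching e:
  (c²)¹ = c², (c²)² = c, (c²)³ = e.
The smallest positive k with (c²)ᵏ = e is 3.

Answer: 3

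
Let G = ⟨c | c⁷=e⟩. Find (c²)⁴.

Compute successive powers of (c²), reducing at each step:
  (c²)²: (c²) · c² = c⁴
  (c²)³: (c⁴) · c² = c⁶
  (c²)⁴: (c⁶) · c² = c

Answer: c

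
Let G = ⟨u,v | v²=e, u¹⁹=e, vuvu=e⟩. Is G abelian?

u·v = uv but v·u = u¹⁸v, so u·v ≠ v·u and G is not abelian.

Answer: No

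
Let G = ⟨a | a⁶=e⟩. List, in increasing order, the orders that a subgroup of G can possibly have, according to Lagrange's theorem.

|G| = 6 = 2 · 3. By Lagrange's theorem the order of any subgroup divides 6; the divisors of 6 are 1, 2, 3, 6.

Answer: 1, 2, 3, 6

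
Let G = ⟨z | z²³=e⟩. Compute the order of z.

Compute successive powers until reaching e:
  z¹ = z, z² = z², z³ = z³, z⁴ = z⁴, z⁵ = z⁵, z⁶ = z⁶, z⁷ = z⁷, z⁸ = z⁸, z⁹ = z⁹, z¹⁰ = z¹⁰, z¹¹ = z¹¹, z¹² = z¹², z¹³ = z¹³, z¹⁴ = z¹⁴, z¹⁵ = z¹⁵, z¹⁶ = z¹⁶, z¹⁷ = z¹⁷, z¹⁸ = z¹⁸, z¹⁹ = z¹⁹, z²⁰ = z²⁰, z²¹ = z²¹, z²² = z²², z²³ = e.
The smallest positive k with zᵏ = e is 23.

Answer: 23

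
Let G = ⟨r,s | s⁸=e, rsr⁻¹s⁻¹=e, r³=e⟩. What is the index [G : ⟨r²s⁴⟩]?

First find ord(r²s⁴) by computing successive powers:
  (r²s⁴)¹ = r²s⁴, (r²s⁴)² = r, (r²s⁴)³ = s⁴, (r²s⁴)⁴ = r², (r²s⁴)⁵ = rs⁴, (r²s⁴)⁶ = e.
So |⟨r²s⁴⟩| = ord(r²s⁴) = 6. With |G| = 24, by Lagrange [G : ⟨r²s⁴⟩] = 24/6 = 4.

Answer: 4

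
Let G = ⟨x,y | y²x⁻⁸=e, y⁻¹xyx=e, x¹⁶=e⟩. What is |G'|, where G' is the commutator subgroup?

G' = [G, G] is generated by all commutators. The generator-pair commutators are: [x, y] = x².
The subgroup they normally generate is {e, x², x⁴, x⁶, x⁸, x¹⁰, x¹², x¹⁴}, of order 8.
Check: |G/G'| = 32/8 = 4 is the order of the abelianisation.

Answer: 8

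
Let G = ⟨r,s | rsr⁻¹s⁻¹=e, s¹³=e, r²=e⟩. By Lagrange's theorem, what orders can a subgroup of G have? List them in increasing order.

|G| = 26 = 2 · 13. By Lagrange's theorem the order of any subgroup divides 26; the divisors of 26 are 1, 2, 13, 26.

Answer: 1, 2, 13, 26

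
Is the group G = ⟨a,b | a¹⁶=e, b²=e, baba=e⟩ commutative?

a·b = ab but b·a = a¹⁵b, so a·b ≠ b·a and G is not abelian.

Answer: No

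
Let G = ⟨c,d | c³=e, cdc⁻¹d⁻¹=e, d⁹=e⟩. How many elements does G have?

Enumerate words in the generators, reducing via the relations: the distinct elements are
  {c, d, e, cd, c², d², d³, d⁴, d⁵, d⁶, d⁷, d⁸, cd², cd³, cd⁴, cd⁵, cd⁶, cd⁷, cd⁸, c²d, c²d², c²d³, c²d⁴, c²d⁵, c²d⁶, c²d⁷, c²d⁸}.
No further products give new elements, so |G| = 27.

Answer: 27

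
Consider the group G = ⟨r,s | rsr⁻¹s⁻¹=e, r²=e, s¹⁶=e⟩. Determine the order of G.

Enumerate words in the generators, reducing via the relations: the distinct elements are
  {e, r, s, rs, s², s³, s⁴, s⁵, s⁶, s⁷, s⁸, s⁹, rs², rs³, rs⁴, rs⁵, rs⁶, rs⁷, rs⁸, rs⁹, s¹², s¹³, s¹¹, s¹⁰, s¹⁴, s¹⁵, rs¹², rs¹³, rs¹¹, rs¹⁰, rs¹⁴, rs¹⁵}.
No further products give new elements, so |G| = 32.

Answer: 32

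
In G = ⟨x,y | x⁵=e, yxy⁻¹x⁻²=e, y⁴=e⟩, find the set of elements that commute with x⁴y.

⟨x⁴y⟩ ⊆ C_G(x⁴y) since powers of x⁴y commute with x⁴y; so |C_G(x⁴y)| ≥ |⟨x⁴y⟩| = 4.
By orbit–stabilizer, |C_G(x⁴y)| = |G| / |conj. class of x⁴y| = 20 / 5 = 4.
The 4 elements commuting with x⁴y are {e, x²y², x⁴y, x³y³}.

Answer: {e, x²y², x⁴y, x³y³}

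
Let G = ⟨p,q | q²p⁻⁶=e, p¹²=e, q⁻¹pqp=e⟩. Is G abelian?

p·q = pq but q·p = p⁵q⁻¹, so p·q ≠ q·p and G is not abelian.

Answer: No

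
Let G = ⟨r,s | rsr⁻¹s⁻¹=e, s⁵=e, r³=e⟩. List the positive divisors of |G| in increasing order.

|G| = 15 = 3 · 5. By Lagrange's theorem the order of any subgroup divides 15; the divisors of 15 are 1, 3, 5, 15.

Answer: 1, 3, 5, 15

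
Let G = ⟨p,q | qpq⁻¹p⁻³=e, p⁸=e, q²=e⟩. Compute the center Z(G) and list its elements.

An element z ∈ Z(G) iff z commutes with every generator.
For example p⁴ is central: (p⁴)·p = p⁵ = p·(p⁴); (p⁴)·q = p⁴q = q·(p⁴).
Whereas p ∉ Z(G) since p·q = pq ≠ p³q = q·p.
Checking each of the 16 elements this way gives Z(G) = {e, p⁴}, of order 2.

Answer: {e, p⁴}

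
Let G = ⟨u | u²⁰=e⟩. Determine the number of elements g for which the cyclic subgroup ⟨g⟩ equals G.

G is cyclic of order 20. An element generates G iff its order is 20, and a cyclic group of order 20 has exactly φ(20) = 8 such elements.

Answer: 8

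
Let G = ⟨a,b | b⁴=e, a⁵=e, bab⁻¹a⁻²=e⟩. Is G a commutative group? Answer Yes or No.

a·b = ab but b·a = a²b, so a·b ≠ b·a and G is not abelian.

Answer: No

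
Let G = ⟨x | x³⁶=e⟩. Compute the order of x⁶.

Compute successive powers until reaching e:
  (x⁶)¹ = x⁶, (x⁶)² = x¹², (x⁶)³ = x¹⁸, (x⁶)⁴ = x²⁴, (x⁶)⁵ = x³⁰, (x⁶)⁶ = e.
The smallest positive k with (x⁶)ᵏ = e is 6.

Answer: 6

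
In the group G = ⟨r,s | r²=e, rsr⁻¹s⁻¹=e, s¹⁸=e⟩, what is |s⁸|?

Compute successive powers until reaching e:
  (s⁸)¹ = s⁸, (s⁸)² = s¹⁶, (s⁸)³ = s⁶, (s⁸)⁴ = s¹⁴, (s⁸)⁵ = s⁴, (s⁸)⁶ = s¹², (s⁸)⁷ = s², (s⁸)⁸ = s¹⁰, (s⁸)⁹ = e.
The smallest positive k with (s⁸)ᵏ = e is 9.

Answer: 9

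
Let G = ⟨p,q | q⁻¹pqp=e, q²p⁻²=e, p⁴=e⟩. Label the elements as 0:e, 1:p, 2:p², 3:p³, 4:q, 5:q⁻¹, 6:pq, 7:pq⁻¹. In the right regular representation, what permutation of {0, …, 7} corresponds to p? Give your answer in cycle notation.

(0 1 2 3)(4 7 5 6)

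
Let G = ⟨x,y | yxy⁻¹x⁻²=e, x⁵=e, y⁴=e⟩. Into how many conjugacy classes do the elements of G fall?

The conjugacy classes (representative and size) are:
  [e] (size 1), [x⁴] (size 4), [x²y] (size 5), [y²] (size 5), [x³y³] (size 5).
Class equation: 1 + 4 + 5 + 5 + 5 = 20 = |G|. So G has 5 conjugacy classes.

Answer: 5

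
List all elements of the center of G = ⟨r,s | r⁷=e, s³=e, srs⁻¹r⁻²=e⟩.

An element z ∈ Z(G) iff z commutes with every generator.
For example e is central: e·r = r = r·e; e·s = s = s·e.
Whereas r ∉ Z(G) since r·s = rs ≠ r²s = s·r.
Checking each of the 21 elements this way gives Z(G) = {e}, of order 1.

Answer: {e}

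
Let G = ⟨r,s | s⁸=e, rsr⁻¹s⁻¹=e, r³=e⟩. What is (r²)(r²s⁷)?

Compute (r²) · (r²s⁷) by multiplying left to right and reducing via the relations at each step:
  (r²) · r² = r
  r · s⁷ = rs⁷

Answer: rs⁷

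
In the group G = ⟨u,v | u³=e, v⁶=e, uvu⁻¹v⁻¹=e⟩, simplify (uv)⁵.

Compute successive powers of (uv), reducing at each step:
  (uv)²: (uv) · u = u²v;   (u²v) · v = u²v²
  (uv)³: (u²v²) · u = v²;   (v²) · v = v³
  (uv)⁴: (v³) · u = uv³;   (uv³) · v = uv⁴
  (uv)⁵: (uv⁴) · u = u²v⁴;   (u²v⁴) · v = u²v⁵

Answer: u²v⁵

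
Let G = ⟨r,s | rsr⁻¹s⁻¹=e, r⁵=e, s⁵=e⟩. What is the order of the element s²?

Compute successive powers until reaching e:
  (s²)¹ = s², (s²)² = s⁴, (s²)³ = s, (s²)⁴ = s³, (s²)⁵ = e.
The smallest positive k with (s²)ᵏ = e is 5.

Answer: 5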